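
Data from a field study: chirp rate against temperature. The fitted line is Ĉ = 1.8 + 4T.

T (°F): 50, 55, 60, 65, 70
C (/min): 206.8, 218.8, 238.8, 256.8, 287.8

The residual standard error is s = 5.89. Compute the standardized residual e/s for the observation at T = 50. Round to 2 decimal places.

0.85

Ĉ = 1.8 + 4·50 = 201.8
e = 206.8 − 201.8 = 5
e/s = 5 / 5.89 = 0.85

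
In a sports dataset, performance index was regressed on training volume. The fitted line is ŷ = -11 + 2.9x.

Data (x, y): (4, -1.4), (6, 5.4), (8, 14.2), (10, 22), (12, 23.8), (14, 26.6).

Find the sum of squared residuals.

SSE = 34

x=4: ŷ = -11 + 2.9·4 = 0.6; r = -1.4 − 0.6 = -2
x=6: ŷ = -11 + 2.9·6 = 6.4; r = 5.4 − 6.4 = -1
x=8: ŷ = -11 + 2.9·8 = 12.2; r = 14.2 − 12.2 = 2
x=10: ŷ = -11 + 2.9·10 = 18; r = 22 − 18 = 4
x=12: ŷ = -11 + 2.9·12 = 23.8; r = 23.8 − 23.8 = 0
x=14: ŷ = -11 + 2.9·14 = 29.6; r = 26.6 − 29.6 = -3
SSE = 4 + 1 + 4 + 16 + 0 + 9 = 34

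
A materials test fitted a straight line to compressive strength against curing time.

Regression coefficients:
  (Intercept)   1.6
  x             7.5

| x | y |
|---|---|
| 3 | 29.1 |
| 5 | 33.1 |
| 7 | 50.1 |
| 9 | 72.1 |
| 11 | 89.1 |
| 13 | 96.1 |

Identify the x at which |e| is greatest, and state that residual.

x=3: ŷ = 1.6 + 7.5·3 = 24.1; e = 29.1 − 24.1 = 5
x=5: ŷ = 1.6 + 7.5·5 = 39.1; e = 33.1 − 39.1 = -6
x=7: ŷ = 1.6 + 7.5·7 = 54.1; e = 50.1 − 54.1 = -4
x=9: ŷ = 1.6 + 7.5·9 = 69.1; e = 72.1 − 69.1 = 3
x=11: ŷ = 1.6 + 7.5·11 = 84.1; e = 89.1 − 84.1 = 5
x=13: ŷ = 1.6 + 7.5·13 = 99.1; e = 96.1 − 99.1 = -3
Largest |e| is 6 at x = 5, residual -6.

x = 5, e = -6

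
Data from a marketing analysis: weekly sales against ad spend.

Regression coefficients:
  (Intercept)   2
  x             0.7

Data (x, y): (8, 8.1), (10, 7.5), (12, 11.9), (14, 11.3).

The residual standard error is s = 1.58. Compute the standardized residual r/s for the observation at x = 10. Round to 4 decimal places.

ŷ = 2 + 0.7·10 = 9
r = 7.5 − 9 = -1.5
r/s = -1.5 / 1.58 = -0.9494

-0.9494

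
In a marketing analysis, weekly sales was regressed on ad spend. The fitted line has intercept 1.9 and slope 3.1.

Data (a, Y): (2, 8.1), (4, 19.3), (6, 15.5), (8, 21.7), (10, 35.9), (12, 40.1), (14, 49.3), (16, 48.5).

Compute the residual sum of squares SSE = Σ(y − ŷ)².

a=2: Ŷ = 1.9 + 3.1·2 = 8.1; r = 8.1 − 8.1 = 0
a=4: Ŷ = 1.9 + 3.1·4 = 14.3; r = 19.3 − 14.3 = 5
a=6: Ŷ = 1.9 + 3.1·6 = 20.5; r = 15.5 − 20.5 = -5
a=8: Ŷ = 1.9 + 3.1·8 = 26.7; r = 21.7 − 26.7 = -5
a=10: Ŷ = 1.9 + 3.1·10 = 32.9; r = 35.9 − 32.9 = 3
a=12: Ŷ = 1.9 + 3.1·12 = 39.1; r = 40.1 − 39.1 = 1
a=14: Ŷ = 1.9 + 3.1·14 = 45.3; r = 49.3 − 45.3 = 4
a=16: Ŷ = 1.9 + 3.1·16 = 51.5; r = 48.5 − 51.5 = -3
SSE = 0 + 25 + 25 + 25 + 9 + 1 + 16 + 9 = 110

SSE = 110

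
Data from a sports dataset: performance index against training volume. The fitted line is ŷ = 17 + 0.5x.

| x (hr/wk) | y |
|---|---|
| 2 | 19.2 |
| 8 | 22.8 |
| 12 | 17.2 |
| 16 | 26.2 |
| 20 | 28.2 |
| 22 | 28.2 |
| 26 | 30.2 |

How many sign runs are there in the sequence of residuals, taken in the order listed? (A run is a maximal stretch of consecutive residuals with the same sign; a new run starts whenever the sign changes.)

3 runs

x=2: ŷ = 17 + 0.5·2 = 18; r = 19.2 − 18 = 1.2
x=8: ŷ = 17 + 0.5·8 = 21; r = 22.8 − 21 = 1.8
x=12: ŷ = 17 + 0.5·12 = 23; r = 17.2 − 23 = -5.8
x=16: ŷ = 17 + 0.5·16 = 25; r = 26.2 − 25 = 1.2
x=20: ŷ = 17 + 0.5·20 = 27; r = 28.2 − 27 = 1.2
x=22: ŷ = 17 + 0.5·22 = 28; r = 28.2 − 28 = 0.2
x=26: ŷ = 17 + 0.5·26 = 30; r = 30.2 − 30 = 0.2
Signs: + + − + + + +
Runs: +×2, −×1, +×4 → 3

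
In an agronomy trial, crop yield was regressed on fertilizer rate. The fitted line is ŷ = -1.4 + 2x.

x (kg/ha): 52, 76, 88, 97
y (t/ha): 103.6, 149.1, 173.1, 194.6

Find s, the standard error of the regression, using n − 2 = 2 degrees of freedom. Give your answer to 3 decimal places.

s = 2.179

x=52: ŷ = -1.4 + 2·52 = 102.6; e = 103.6 − 102.6 = 1
x=76: ŷ = -1.4 + 2·76 = 150.6; e = 149.1 − 150.6 = -1.5
x=88: ŷ = -1.4 + 2·88 = 174.6; e = 173.1 − 174.6 = -1.5
x=97: ŷ = -1.4 + 2·97 = 192.6; e = 194.6 − 192.6 = 2
SSE = 1 + 2.25 + 2.25 + 4 = 9.5
s = √(9.5/2) = √4.75 ≈ 2.179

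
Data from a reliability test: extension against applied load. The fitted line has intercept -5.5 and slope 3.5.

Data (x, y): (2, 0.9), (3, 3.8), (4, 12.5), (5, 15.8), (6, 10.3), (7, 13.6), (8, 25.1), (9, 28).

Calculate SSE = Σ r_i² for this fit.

x=2: ŷ = -5.5 + 3.5·2 = 1.5; r = 0.9 − 1.5 = -0.6
x=3: ŷ = -5.5 + 3.5·3 = 5; r = 3.8 − 5 = -1.2
x=4: ŷ = -5.5 + 3.5·4 = 8.5; r = 12.5 − 8.5 = 4
x=5: ŷ = -5.5 + 3.5·5 = 12; r = 15.8 − 12 = 3.8
x=6: ŷ = -5.5 + 3.5·6 = 15.5; r = 10.3 − 15.5 = -5.2
x=7: ŷ = -5.5 + 3.5·7 = 19; r = 13.6 − 19 = -5.4
x=8: ŷ = -5.5 + 3.5·8 = 22.5; r = 25.1 − 22.5 = 2.6
x=9: ŷ = -5.5 + 3.5·9 = 26; r = 28 − 26 = 2
SSE = 0.36 + 1.44 + 16 + 14.44 + 27.04 + 29.16 + 6.76 + 4 = 99.2

SSE = 99.2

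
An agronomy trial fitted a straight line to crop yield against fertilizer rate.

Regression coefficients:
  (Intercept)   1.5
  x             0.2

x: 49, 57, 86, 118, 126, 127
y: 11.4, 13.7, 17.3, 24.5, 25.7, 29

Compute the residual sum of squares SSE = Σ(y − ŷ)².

SSE = 8.38

x=49: ŷ = 1.5 + 0.2·49 = 11.3; r = 11.4 − 11.3 = 0.1
x=57: ŷ = 1.5 + 0.2·57 = 12.9; r = 13.7 − 12.9 = 0.8
x=86: ŷ = 1.5 + 0.2·86 = 18.7; r = 17.3 − 18.7 = -1.4
x=118: ŷ = 1.5 + 0.2·118 = 25.1; r = 24.5 − 25.1 = -0.6
x=126: ŷ = 1.5 + 0.2·126 = 26.7; r = 25.7 − 26.7 = -1
x=127: ŷ = 1.5 + 0.2·127 = 26.9; r = 29 − 26.9 = 2.1
SSE = 0.01 + 0.64 + 1.96 + 0.36 + 1 + 4.41 = 8.38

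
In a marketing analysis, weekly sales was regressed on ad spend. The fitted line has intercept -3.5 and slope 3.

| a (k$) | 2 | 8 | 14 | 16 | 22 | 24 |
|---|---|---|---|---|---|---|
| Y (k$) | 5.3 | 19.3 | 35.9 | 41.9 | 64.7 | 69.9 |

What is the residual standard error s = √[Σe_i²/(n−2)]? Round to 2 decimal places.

s = 2.72

a=2: Ŷ = -3.5 + 3·2 = 2.5; e = 5.3 − 2.5 = 2.8
a=8: Ŷ = -3.5 + 3·8 = 20.5; e = 19.3 − 20.5 = -1.2
a=14: Ŷ = -3.5 + 3·14 = 38.5; e = 35.9 − 38.5 = -2.6
a=16: Ŷ = -3.5 + 3·16 = 44.5; e = 41.9 − 44.5 = -2.6
a=22: Ŷ = -3.5 + 3·22 = 62.5; e = 64.7 − 62.5 = 2.2
a=24: Ŷ = -3.5 + 3·24 = 68.5; e = 69.9 − 68.5 = 1.4
SSE = 7.84 + 1.44 + 6.76 + 6.76 + 4.84 + 1.96 = 29.6
s = √(29.6/4) = √7.4 ≈ 2.72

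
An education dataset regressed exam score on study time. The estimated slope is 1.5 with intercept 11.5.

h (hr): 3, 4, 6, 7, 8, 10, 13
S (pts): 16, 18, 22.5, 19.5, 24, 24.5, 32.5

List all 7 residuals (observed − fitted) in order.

h=3: ŷ = 11.5 + 1.5·3 = 16; r = 16 − 16 = 0
h=4: ŷ = 11.5 + 1.5·4 = 17.5; r = 18 − 17.5 = 0.5
h=6: ŷ = 11.5 + 1.5·6 = 20.5; r = 22.5 − 20.5 = 2
h=7: ŷ = 11.5 + 1.5·7 = 22; r = 19.5 − 22 = -2.5
h=8: ŷ = 11.5 + 1.5·8 = 23.5; r = 24 − 23.5 = 0.5
h=10: ŷ = 11.5 + 1.5·10 = 26.5; r = 24.5 − 26.5 = -2
h=13: ŷ = 11.5 + 1.5·13 = 31; r = 32.5 − 31 = 1.5

0, 0.5, 2, -2.5, 0.5, -2, 1.5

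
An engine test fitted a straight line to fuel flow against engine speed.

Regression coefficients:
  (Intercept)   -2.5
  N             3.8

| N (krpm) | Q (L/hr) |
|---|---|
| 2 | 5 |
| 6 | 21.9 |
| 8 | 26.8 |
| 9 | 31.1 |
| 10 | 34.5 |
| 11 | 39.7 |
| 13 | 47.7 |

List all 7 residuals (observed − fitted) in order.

-0.1, 1.6, -1.1, -0.6, -1, 0.4, 0.8

N=2: Q̂ = -2.5 + 3.8·2 = 5.1; e = 5 − 5.1 = -0.1
N=6: Q̂ = -2.5 + 3.8·6 = 20.3; e = 21.9 − 20.3 = 1.6
N=8: Q̂ = -2.5 + 3.8·8 = 27.9; e = 26.8 − 27.9 = -1.1
N=9: Q̂ = -2.5 + 3.8·9 = 31.7; e = 31.1 − 31.7 = -0.6
N=10: Q̂ = -2.5 + 3.8·10 = 35.5; e = 34.5 − 35.5 = -1
N=11: Q̂ = -2.5 + 3.8·11 = 39.3; e = 39.7 − 39.3 = 0.4
N=13: Q̂ = -2.5 + 3.8·13 = 46.9; e = 47.7 − 46.9 = 0.8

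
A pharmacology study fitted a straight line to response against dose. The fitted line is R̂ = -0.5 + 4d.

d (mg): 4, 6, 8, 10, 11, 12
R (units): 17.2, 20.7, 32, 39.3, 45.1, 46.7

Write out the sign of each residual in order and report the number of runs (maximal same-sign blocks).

6 runs

d=4: R̂ = -0.5 + 4·4 = 15.5; e = 17.2 − 15.5 = 1.7
d=6: R̂ = -0.5 + 4·6 = 23.5; e = 20.7 − 23.5 = -2.8
d=8: R̂ = -0.5 + 4·8 = 31.5; e = 32 − 31.5 = 0.5
d=10: R̂ = -0.5 + 4·10 = 39.5; e = 39.3 − 39.5 = -0.2
d=11: R̂ = -0.5 + 4·11 = 43.5; e = 45.1 − 43.5 = 1.6
d=12: R̂ = -0.5 + 4·12 = 47.5; e = 46.7 − 47.5 = -0.8
Signs: + − + − + −
Runs: +×1, −×1, +×1, −×1, +×1, −×1 → 6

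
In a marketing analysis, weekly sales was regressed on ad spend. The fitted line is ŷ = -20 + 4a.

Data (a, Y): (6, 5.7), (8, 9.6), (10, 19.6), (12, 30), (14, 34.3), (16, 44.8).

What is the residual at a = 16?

r = 0.8

ŷ = -20 + 4·16 = 44
r = 44.8 − 44 = 0.8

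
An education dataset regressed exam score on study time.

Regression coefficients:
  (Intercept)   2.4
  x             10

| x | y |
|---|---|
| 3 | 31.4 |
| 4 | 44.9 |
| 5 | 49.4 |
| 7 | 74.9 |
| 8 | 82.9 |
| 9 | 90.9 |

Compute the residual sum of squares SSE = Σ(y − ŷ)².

SSE = 25

x=3: ŷ = 2.4 + 10·3 = 32.4; r = 31.4 − 32.4 = -1
x=4: ŷ = 2.4 + 10·4 = 42.4; r = 44.9 − 42.4 = 2.5
x=5: ŷ = 2.4 + 10·5 = 52.4; r = 49.4 − 52.4 = -3
x=7: ŷ = 2.4 + 10·7 = 72.4; r = 74.9 − 72.4 = 2.5
x=8: ŷ = 2.4 + 10·8 = 82.4; r = 82.9 − 82.4 = 0.5
x=9: ŷ = 2.4 + 10·9 = 92.4; r = 90.9 − 92.4 = -1.5
SSE = 1 + 6.25 + 9 + 6.25 + 0.25 + 2.25 = 25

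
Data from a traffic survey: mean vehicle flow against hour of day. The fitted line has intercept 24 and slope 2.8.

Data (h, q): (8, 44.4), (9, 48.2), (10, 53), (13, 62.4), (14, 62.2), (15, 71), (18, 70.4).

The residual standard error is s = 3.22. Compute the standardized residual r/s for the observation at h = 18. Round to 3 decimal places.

-1.242

q̂ = 24 + 2.8·18 = 74.4
r = 70.4 − 74.4 = -4
r/s = -4 / 3.22 = -1.242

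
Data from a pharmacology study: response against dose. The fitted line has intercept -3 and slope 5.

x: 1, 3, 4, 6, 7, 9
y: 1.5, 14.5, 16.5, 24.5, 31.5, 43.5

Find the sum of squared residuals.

x=1: ŷ = -3 + 5·1 = 2; e = 1.5 − 2 = -0.5
x=3: ŷ = -3 + 5·3 = 12; e = 14.5 − 12 = 2.5
x=4: ŷ = -3 + 5·4 = 17; e = 16.5 − 17 = -0.5
x=6: ŷ = -3 + 5·6 = 27; e = 24.5 − 27 = -2.5
x=7: ŷ = -3 + 5·7 = 32; e = 31.5 − 32 = -0.5
x=9: ŷ = -3 + 5·9 = 42; e = 43.5 − 42 = 1.5
SSE = 0.25 + 6.25 + 0.25 + 6.25 + 0.25 + 2.25 = 15.5

SSE = 15.5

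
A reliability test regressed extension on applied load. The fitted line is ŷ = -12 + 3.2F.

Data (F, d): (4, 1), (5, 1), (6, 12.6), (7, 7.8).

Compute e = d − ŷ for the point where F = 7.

ŷ = -12 + 3.2·7 = 10.4
e = 7.8 − 10.4 = -2.6

e = -2.6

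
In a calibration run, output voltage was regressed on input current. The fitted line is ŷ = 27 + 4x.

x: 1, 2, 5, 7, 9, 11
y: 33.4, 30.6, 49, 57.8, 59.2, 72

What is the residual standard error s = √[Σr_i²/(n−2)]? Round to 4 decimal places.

s = 3.6194

x=1: ŷ = 27 + 4·1 = 31; r = 33.4 − 31 = 2.4
x=2: ŷ = 27 + 4·2 = 35; r = 30.6 − 35 = -4.4
x=5: ŷ = 27 + 4·5 = 47; r = 49 − 47 = 2
x=7: ŷ = 27 + 4·7 = 55; r = 57.8 − 55 = 2.8
x=9: ŷ = 27 + 4·9 = 63; r = 59.2 − 63 = -3.8
x=11: ŷ = 27 + 4·11 = 71; r = 72 − 71 = 1
SSE = 5.76 + 19.36 + 4 + 7.84 + 14.44 + 1 = 52.4
s = √(52.4/4) = √13.1 ≈ 3.6194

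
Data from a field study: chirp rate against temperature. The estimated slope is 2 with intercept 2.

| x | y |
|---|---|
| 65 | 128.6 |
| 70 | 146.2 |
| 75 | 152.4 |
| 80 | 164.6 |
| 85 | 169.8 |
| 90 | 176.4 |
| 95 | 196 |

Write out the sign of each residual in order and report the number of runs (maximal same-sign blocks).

4 runs

x=65: ŷ = 2 + 2·65 = 132; r = 128.6 − 132 = -3.4
x=70: ŷ = 2 + 2·70 = 142; r = 146.2 − 142 = 4.2
x=75: ŷ = 2 + 2·75 = 152; r = 152.4 − 152 = 0.4
x=80: ŷ = 2 + 2·80 = 162; r = 164.6 − 162 = 2.6
x=85: ŷ = 2 + 2·85 = 172; r = 169.8 − 172 = -2.2
x=90: ŷ = 2 + 2·90 = 182; r = 176.4 − 182 = -5.6
x=95: ŷ = 2 + 2·95 = 192; r = 196 − 192 = 4
Signs: − + + + − − +
Runs: −×1, +×3, −×2, +×1 → 4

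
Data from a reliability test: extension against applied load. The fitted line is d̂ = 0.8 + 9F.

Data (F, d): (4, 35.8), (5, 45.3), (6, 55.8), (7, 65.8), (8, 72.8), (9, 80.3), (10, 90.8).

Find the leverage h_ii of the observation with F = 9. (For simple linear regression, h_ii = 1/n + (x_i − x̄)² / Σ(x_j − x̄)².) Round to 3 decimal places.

F̄ = (4 + 5 + 6 + 7 + 8 + 9 + 10)/7 = 7
Σ(F − F̄)² = 9 + 4 + 1 + 0 + 1 + 4 + 9 = 28
h = 1/7 + (2)²/28 = 0.142857 + 0.142857 = 0.286

h = 0.286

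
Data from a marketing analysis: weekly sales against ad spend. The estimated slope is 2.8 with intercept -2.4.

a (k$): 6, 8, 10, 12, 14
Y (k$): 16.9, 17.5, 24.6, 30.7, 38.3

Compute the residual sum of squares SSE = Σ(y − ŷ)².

SSE = 16

a=6: Ŷ = -2.4 + 2.8·6 = 14.4; e = 16.9 − 14.4 = 2.5
a=8: Ŷ = -2.4 + 2.8·8 = 20; e = 17.5 − 20 = -2.5
a=10: Ŷ = -2.4 + 2.8·10 = 25.6; e = 24.6 − 25.6 = -1
a=12: Ŷ = -2.4 + 2.8·12 = 31.2; e = 30.7 − 31.2 = -0.5
a=14: Ŷ = -2.4 + 2.8·14 = 36.8; e = 38.3 − 36.8 = 1.5
SSE = 6.25 + 6.25 + 1 + 0.25 + 2.25 = 16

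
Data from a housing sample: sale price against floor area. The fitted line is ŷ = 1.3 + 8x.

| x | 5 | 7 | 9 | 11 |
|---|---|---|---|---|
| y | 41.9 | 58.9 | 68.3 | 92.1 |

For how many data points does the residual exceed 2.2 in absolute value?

2

x=5: ŷ = 1.3 + 8·5 = 41.3; r = 41.9 − 41.3 = 0.6
x=7: ŷ = 1.3 + 8·7 = 57.3; r = 58.9 − 57.3 = 1.6
x=9: ŷ = 1.3 + 8·9 = 73.3; r = 68.3 − 73.3 = -5
x=11: ŷ = 1.3 + 8·11 = 89.3; r = 92.1 − 89.3 = 2.8
|r| > 2.2: x=9 (|r|=5), x=11 (|r|=2.8) → 2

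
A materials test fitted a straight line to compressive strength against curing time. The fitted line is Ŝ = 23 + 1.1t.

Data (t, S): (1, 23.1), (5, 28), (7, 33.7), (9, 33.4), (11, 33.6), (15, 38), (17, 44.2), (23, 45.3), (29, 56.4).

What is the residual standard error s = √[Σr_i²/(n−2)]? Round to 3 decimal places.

s = 2.155

t=1: Ŝ = 23 + 1.1·1 = 24.1; r = 23.1 − 24.1 = -1
t=5: Ŝ = 23 + 1.1·5 = 28.5; r = 28 − 28.5 = -0.5
t=7: Ŝ = 23 + 1.1·7 = 30.7; r = 33.7 − 30.7 = 3
t=9: Ŝ = 23 + 1.1·9 = 32.9; r = 33.4 − 32.9 = 0.5
t=11: Ŝ = 23 + 1.1·11 = 35.1; r = 33.6 − 35.1 = -1.5
t=15: Ŝ = 23 + 1.1·15 = 39.5; r = 38 − 39.5 = -1.5
t=17: Ŝ = 23 + 1.1·17 = 41.7; r = 44.2 − 41.7 = 2.5
t=23: Ŝ = 23 + 1.1·23 = 48.3; r = 45.3 − 48.3 = -3
t=29: Ŝ = 23 + 1.1·29 = 54.9; r = 56.4 − 54.9 = 1.5
SSE = 1 + 0.25 + 9 + 0.25 + 2.25 + 2.25 + 6.25 + 9 + 2.25 = 32.5
s = √(32.5/7) = √4.64286 ≈ 2.155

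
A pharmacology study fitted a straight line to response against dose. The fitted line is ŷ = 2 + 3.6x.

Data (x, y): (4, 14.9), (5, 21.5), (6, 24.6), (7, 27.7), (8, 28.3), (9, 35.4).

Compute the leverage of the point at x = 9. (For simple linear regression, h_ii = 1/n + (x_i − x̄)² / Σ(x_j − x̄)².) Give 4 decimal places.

h = 0.5238

x̄ = (4 + 5 + 6 + 7 + 8 + 9)/6 = 6.5
Σ(x − x̄)² = 6.25 + 2.25 + 0.25 + 0.25 + 2.25 + 6.25 = 17.5
h = 1/6 + (2.5)²/17.5 = 0.166667 + 0.357143 = 0.5238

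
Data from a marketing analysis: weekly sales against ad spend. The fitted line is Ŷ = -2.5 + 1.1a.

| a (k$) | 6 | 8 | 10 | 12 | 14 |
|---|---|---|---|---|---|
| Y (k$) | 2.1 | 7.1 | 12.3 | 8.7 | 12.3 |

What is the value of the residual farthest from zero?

e = 3.8

a=6: Ŷ = -2.5 + 1.1·6 = 4.1; e = 2.1 − 4.1 = -2
a=8: Ŷ = -2.5 + 1.1·8 = 6.3; e = 7.1 − 6.3 = 0.8
a=10: Ŷ = -2.5 + 1.1·10 = 8.5; e = 12.3 − 8.5 = 3.8
a=12: Ŷ = -2.5 + 1.1·12 = 10.7; e = 8.7 − 10.7 = -2
a=14: Ŷ = -2.5 + 1.1·14 = 12.9; e = 12.3 − 12.9 = -0.6
Largest |e| is 3.8 at a = 10, residual 3.8.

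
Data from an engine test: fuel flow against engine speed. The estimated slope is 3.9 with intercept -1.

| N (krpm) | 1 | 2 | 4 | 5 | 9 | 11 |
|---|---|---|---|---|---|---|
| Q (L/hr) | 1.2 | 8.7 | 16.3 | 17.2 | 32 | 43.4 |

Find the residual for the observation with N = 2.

Q̂ = -1 + 3.9·2 = 6.8
e = 8.7 − 6.8 = 1.9

e = 1.9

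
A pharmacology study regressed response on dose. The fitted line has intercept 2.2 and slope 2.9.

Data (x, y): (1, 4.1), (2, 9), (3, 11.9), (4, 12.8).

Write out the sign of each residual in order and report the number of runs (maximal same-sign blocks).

3 runs

x=1: ŷ = 2.2 + 2.9·1 = 5.1; e = 4.1 − 5.1 = -1
x=2: ŷ = 2.2 + 2.9·2 = 8; e = 9 − 8 = 1
x=3: ŷ = 2.2 + 2.9·3 = 10.9; e = 11.9 − 10.9 = 1
x=4: ŷ = 2.2 + 2.9·4 = 13.8; e = 12.8 − 13.8 = -1
Signs: − + + −
Runs: −×1, +×2, −×1 → 3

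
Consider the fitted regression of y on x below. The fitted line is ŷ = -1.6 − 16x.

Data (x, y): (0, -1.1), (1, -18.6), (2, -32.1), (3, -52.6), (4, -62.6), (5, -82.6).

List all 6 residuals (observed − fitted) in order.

0.5, -1, 1.5, -3, 3, -1

x=0: ŷ = -1.6 − 16·0 = -1.6; e = -1.1 − (-1.6) = 0.5
x=1: ŷ = -1.6 − 16·1 = -17.6; e = -18.6 − (-17.6) = -1
x=2: ŷ = -1.6 − 16·2 = -33.6; e = -32.1 − (-33.6) = 1.5
x=3: ŷ = -1.6 − 16·3 = -49.6; e = -52.6 − (-49.6) = -3
x=4: ŷ = -1.6 − 16·4 = -65.6; e = -62.6 − (-65.6) = 3
x=5: ŷ = -1.6 − 16·5 = -81.6; e = -82.6 − (-81.6) = -1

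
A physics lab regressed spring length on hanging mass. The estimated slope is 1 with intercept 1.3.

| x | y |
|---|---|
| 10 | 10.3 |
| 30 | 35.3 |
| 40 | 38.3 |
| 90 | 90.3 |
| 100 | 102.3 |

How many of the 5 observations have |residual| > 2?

2

x=10: ŷ = 1.3 + 10 = 11.3; e = 10.3 − 11.3 = -1
x=30: ŷ = 1.3 + 30 = 31.3; e = 35.3 − 31.3 = 4
x=40: ŷ = 1.3 + 40 = 41.3; e = 38.3 − 41.3 = -3
x=90: ŷ = 1.3 + 90 = 91.3; e = 90.3 − 91.3 = -1
x=100: ŷ = 1.3 + 100 = 101.3; e = 102.3 − 101.3 = 1
|e| > 2: x=30 (|e|=4), x=40 (|e|=3) → 2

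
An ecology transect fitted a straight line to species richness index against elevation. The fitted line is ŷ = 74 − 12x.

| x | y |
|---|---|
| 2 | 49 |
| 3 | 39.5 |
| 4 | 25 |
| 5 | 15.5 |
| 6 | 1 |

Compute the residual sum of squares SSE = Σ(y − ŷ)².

x=2: ŷ = 74 − 12·2 = 50; r = 49 − 50 = -1
x=3: ŷ = 74 − 12·3 = 38; r = 39.5 − 38 = 1.5
x=4: ŷ = 74 − 12·4 = 26; r = 25 − 26 = -1
x=5: ŷ = 74 − 12·5 = 14; r = 15.5 − 14 = 1.5
x=6: ŷ = 74 − 12·6 = 2; r = 1 − 2 = -1
SSE = 1 + 2.25 + 1 + 2.25 + 1 = 7.5

SSE = 7.5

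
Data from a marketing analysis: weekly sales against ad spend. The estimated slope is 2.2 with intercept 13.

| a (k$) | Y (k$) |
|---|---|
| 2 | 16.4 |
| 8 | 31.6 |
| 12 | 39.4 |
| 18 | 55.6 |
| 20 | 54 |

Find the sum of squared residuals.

SSE = 20

a=2: Ŷ = 13 + 2.2·2 = 17.4; e = 16.4 − 17.4 = -1
a=8: Ŷ = 13 + 2.2·8 = 30.6; e = 31.6 − 30.6 = 1
a=12: Ŷ = 13 + 2.2·12 = 39.4; e = 39.4 − 39.4 = 0
a=18: Ŷ = 13 + 2.2·18 = 52.6; e = 55.6 − 52.6 = 3
a=20: Ŷ = 13 + 2.2·20 = 57; e = 54 − 57 = -3
SSE = 1 + 1 + 0 + 9 + 9 = 20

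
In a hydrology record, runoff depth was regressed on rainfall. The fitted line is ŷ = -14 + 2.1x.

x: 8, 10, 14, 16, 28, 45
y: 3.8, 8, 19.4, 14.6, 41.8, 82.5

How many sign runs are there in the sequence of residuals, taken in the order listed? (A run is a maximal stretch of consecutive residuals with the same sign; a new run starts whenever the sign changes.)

3 runs

x=8: ŷ = -14 + 2.1·8 = 2.8; r = 3.8 − 2.8 = 1
x=10: ŷ = -14 + 2.1·10 = 7; r = 8 − 7 = 1
x=14: ŷ = -14 + 2.1·14 = 15.4; r = 19.4 − 15.4 = 4
x=16: ŷ = -14 + 2.1·16 = 19.6; r = 14.6 − 19.6 = -5
x=28: ŷ = -14 + 2.1·28 = 44.8; r = 41.8 − 44.8 = -3
x=45: ŷ = -14 + 2.1·45 = 80.5; r = 82.5 − 80.5 = 2
Signs: + + + − − +
Runs: +×3, −×2, +×1 → 3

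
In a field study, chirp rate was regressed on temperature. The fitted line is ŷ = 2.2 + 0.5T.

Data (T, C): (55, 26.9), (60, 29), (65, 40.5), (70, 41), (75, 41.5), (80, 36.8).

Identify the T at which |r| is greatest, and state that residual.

T = 65, r = 5.8

T=55: ŷ = 2.2 + 0.5·55 = 29.7; r = 26.9 − 29.7 = -2.8
T=60: ŷ = 2.2 + 0.5·60 = 32.2; r = 29 − 32.2 = -3.2
T=65: ŷ = 2.2 + 0.5·65 = 34.7; r = 40.5 − 34.7 = 5.8
T=70: ŷ = 2.2 + 0.5·70 = 37.2; r = 41 − 37.2 = 3.8
T=75: ŷ = 2.2 + 0.5·75 = 39.7; r = 41.5 − 39.7 = 1.8
T=80: ŷ = 2.2 + 0.5·80 = 42.2; r = 36.8 − 42.2 = -5.4
Largest |r| is 5.8 at T = 65, residual 5.8.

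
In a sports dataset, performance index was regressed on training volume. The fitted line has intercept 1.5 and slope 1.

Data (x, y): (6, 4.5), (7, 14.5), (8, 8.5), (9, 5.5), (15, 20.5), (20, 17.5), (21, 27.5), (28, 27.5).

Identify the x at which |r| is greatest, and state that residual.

x = 7, r = 6

x=6: ŷ = 1.5 + 6 = 7.5; r = 4.5 − 7.5 = -3
x=7: ŷ = 1.5 + 7 = 8.5; r = 14.5 − 8.5 = 6
x=8: ŷ = 1.5 + 8 = 9.5; r = 8.5 − 9.5 = -1
x=9: ŷ = 1.5 + 9 = 10.5; r = 5.5 − 10.5 = -5
x=15: ŷ = 1.5 + 15 = 16.5; r = 20.5 − 16.5 = 4
x=20: ŷ = 1.5 + 20 = 21.5; r = 17.5 − 21.5 = -4
x=21: ŷ = 1.5 + 21 = 22.5; r = 27.5 − 22.5 = 5
x=28: ŷ = 1.5 + 28 = 29.5; r = 27.5 − 29.5 = -2
Largest |r| is 6 at x = 7, residual 6.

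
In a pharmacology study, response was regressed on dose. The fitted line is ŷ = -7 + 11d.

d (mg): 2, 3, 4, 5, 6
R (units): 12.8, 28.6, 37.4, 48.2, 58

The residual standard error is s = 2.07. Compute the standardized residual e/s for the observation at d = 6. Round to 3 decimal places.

-0.483

ŷ = -7 + 11·6 = 59
e = 58 − 59 = -1
e/s = -1 / 2.07 = -0.483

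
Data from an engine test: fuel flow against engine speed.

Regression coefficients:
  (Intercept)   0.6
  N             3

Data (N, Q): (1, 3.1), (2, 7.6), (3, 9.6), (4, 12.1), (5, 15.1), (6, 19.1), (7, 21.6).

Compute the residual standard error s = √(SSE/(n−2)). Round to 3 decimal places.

N=1: ŷ = 0.6 + 3·1 = 3.6; r = 3.1 − 3.6 = -0.5
N=2: ŷ = 0.6 + 3·2 = 6.6; r = 7.6 − 6.6 = 1
N=3: ŷ = 0.6 + 3·3 = 9.6; r = 9.6 − 9.6 = 0
N=4: ŷ = 0.6 + 3·4 = 12.6; r = 12.1 − 12.6 = -0.5
N=5: ŷ = 0.6 + 3·5 = 15.6; r = 15.1 − 15.6 = -0.5
N=6: ŷ = 0.6 + 3·6 = 18.6; r = 19.1 − 18.6 = 0.5
N=7: ŷ = 0.6 + 3·7 = 21.6; r = 21.6 − 21.6 = 0
SSE = 0.25 + 1 + 0 + 0.25 + 0.25 + 0.25 + 0 = 2
s = √(2/5) = √0.4 ≈ 0.632

s = 0.632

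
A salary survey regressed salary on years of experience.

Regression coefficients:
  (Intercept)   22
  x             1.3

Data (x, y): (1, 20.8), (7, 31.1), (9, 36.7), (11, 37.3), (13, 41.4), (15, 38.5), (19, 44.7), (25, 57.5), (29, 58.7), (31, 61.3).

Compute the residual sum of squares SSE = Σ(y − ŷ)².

x=1: ŷ = 22 + 1.3·1 = 23.3; r = 20.8 − 23.3 = -2.5
x=7: ŷ = 22 + 1.3·7 = 31.1; r = 31.1 − 31.1 = 0
x=9: ŷ = 22 + 1.3·9 = 33.7; r = 36.7 − 33.7 = 3
x=11: ŷ = 22 + 1.3·11 = 36.3; r = 37.3 − 36.3 = 1
x=13: ŷ = 22 + 1.3·13 = 38.9; r = 41.4 − 38.9 = 2.5
x=15: ŷ = 22 + 1.3·15 = 41.5; r = 38.5 − 41.5 = -3
x=19: ŷ = 22 + 1.3·19 = 46.7; r = 44.7 − 46.7 = -2
x=25: ŷ = 22 + 1.3·25 = 54.5; r = 57.5 − 54.5 = 3
x=29: ŷ = 22 + 1.3·29 = 59.7; r = 58.7 − 59.7 = -1
x=31: ŷ = 22 + 1.3·31 = 62.3; r = 61.3 − 62.3 = -1
SSE = 6.25 + 0 + 9 + 1 + 6.25 + 9 + 4 + 9 + 1 + 1 = 46.5

SSE = 46.5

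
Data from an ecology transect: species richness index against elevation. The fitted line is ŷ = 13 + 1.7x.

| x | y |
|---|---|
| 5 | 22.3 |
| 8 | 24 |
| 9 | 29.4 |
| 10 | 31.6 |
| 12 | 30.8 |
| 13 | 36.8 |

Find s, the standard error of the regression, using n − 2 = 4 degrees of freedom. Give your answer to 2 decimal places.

x=5: ŷ = 13 + 1.7·5 = 21.5; r = 22.3 − 21.5 = 0.8
x=8: ŷ = 13 + 1.7·8 = 26.6; r = 24 − 26.6 = -2.6
x=9: ŷ = 13 + 1.7·9 = 28.3; r = 29.4 − 28.3 = 1.1
x=10: ŷ = 13 + 1.7·10 = 30; r = 31.6 − 30 = 1.6
x=12: ŷ = 13 + 1.7·12 = 33.4; r = 30.8 − 33.4 = -2.6
x=13: ŷ = 13 + 1.7·13 = 35.1; r = 36.8 − 35.1 = 1.7
SSE = 0.64 + 6.76 + 1.21 + 2.56 + 6.76 + 2.89 = 20.82
s = √(20.82/4) = √5.205 ≈ 2.28

s = 2.28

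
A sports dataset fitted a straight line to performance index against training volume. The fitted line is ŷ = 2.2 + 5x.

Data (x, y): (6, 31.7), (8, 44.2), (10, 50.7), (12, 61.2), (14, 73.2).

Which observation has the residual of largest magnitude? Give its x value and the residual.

x=6: ŷ = 2.2 + 5·6 = 32.2; r = 31.7 − 32.2 = -0.5
x=8: ŷ = 2.2 + 5·8 = 42.2; r = 44.2 − 42.2 = 2
x=10: ŷ = 2.2 + 5·10 = 52.2; r = 50.7 − 52.2 = -1.5
x=12: ŷ = 2.2 + 5·12 = 62.2; r = 61.2 − 62.2 = -1
x=14: ŷ = 2.2 + 5·14 = 72.2; r = 73.2 − 72.2 = 1
Largest |r| is 2 at x = 8, residual 2.

x = 8, r = 2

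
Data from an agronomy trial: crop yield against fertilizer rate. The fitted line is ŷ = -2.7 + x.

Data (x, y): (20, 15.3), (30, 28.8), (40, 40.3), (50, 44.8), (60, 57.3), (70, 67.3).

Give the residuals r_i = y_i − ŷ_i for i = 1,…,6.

-2, 1.5, 3, -2.5, 0, 0

x=20: ŷ = -2.7 + 20 = 17.3; r = 15.3 − 17.3 = -2
x=30: ŷ = -2.7 + 30 = 27.3; r = 28.8 − 27.3 = 1.5
x=40: ŷ = -2.7 + 40 = 37.3; r = 40.3 − 37.3 = 3
x=50: ŷ = -2.7 + 50 = 47.3; r = 44.8 − 47.3 = -2.5
x=60: ŷ = -2.7 + 60 = 57.3; r = 57.3 − 57.3 = 0
x=70: ŷ = -2.7 + 70 = 67.3; r = 67.3 − 67.3 = 0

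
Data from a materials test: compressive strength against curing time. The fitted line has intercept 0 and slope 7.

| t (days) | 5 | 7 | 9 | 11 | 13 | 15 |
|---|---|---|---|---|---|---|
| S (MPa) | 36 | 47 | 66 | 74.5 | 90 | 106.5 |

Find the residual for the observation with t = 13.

ŷ = 7·13 = 91
r = 90 − 91 = -1

r = -1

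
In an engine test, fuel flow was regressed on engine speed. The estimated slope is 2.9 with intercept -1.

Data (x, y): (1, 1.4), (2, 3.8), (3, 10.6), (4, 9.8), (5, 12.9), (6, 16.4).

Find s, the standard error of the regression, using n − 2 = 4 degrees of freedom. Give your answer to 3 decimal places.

s = 1.632

x=1: ŷ = -1 + 2.9·1 = 1.9; e = 1.4 − 1.9 = -0.5
x=2: ŷ = -1 + 2.9·2 = 4.8; e = 3.8 − 4.8 = -1
x=3: ŷ = -1 + 2.9·3 = 7.7; e = 10.6 − 7.7 = 2.9
x=4: ŷ = -1 + 2.9·4 = 10.6; e = 9.8 − 10.6 = -0.8
x=5: ŷ = -1 + 2.9·5 = 13.5; e = 12.9 − 13.5 = -0.6
x=6: ŷ = -1 + 2.9·6 = 16.4; e = 16.4 − 16.4 = 0
SSE = 0.25 + 1 + 8.41 + 0.64 + 0.36 + 0 = 10.66
s = √(10.66/4) = √2.665 ≈ 1.632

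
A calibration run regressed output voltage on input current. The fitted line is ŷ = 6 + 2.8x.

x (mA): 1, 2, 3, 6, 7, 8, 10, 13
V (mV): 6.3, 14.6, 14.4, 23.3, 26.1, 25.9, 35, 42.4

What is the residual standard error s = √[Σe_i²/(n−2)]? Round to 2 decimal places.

s = 1.96

x=1: ŷ = 6 + 2.8·1 = 8.8; e = 6.3 − 8.8 = -2.5
x=2: ŷ = 6 + 2.8·2 = 11.6; e = 14.6 − 11.6 = 3
x=3: ŷ = 6 + 2.8·3 = 14.4; e = 14.4 − 14.4 = 0
x=6: ŷ = 6 + 2.8·6 = 22.8; e = 23.3 − 22.8 = 0.5
x=7: ŷ = 6 + 2.8·7 = 25.6; e = 26.1 − 25.6 = 0.5
x=8: ŷ = 6 + 2.8·8 = 28.4; e = 25.9 − 28.4 = -2.5
x=10: ŷ = 6 + 2.8·10 = 34; e = 35 − 34 = 1
x=13: ŷ = 6 + 2.8·13 = 42.4; e = 42.4 − 42.4 = 0
SSE = 6.25 + 9 + 0 + 0.25 + 0.25 + 6.25 + 1 + 0 = 23
s = √(23/6) = √3.83333 ≈ 1.96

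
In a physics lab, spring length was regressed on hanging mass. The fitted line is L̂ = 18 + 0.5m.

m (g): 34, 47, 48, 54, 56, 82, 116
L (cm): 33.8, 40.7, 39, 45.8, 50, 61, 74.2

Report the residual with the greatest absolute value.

r = 4

m=34: L̂ = 18 + 0.5·34 = 35; r = 33.8 − 35 = -1.2
m=47: L̂ = 18 + 0.5·47 = 41.5; r = 40.7 − 41.5 = -0.8
m=48: L̂ = 18 + 0.5·48 = 42; r = 39 − 42 = -3
m=54: L̂ = 18 + 0.5·54 = 45; r = 45.8 − 45 = 0.8
m=56: L̂ = 18 + 0.5·56 = 46; r = 50 − 46 = 4
m=82: L̂ = 18 + 0.5·82 = 59; r = 61 − 59 = 2
m=116: L̂ = 18 + 0.5·116 = 76; r = 74.2 − 76 = -1.8
Largest |r| is 4 at m = 56, residual 4.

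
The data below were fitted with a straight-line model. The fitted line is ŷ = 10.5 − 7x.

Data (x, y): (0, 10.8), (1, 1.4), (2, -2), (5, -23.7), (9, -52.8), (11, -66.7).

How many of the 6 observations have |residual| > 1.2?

x=0: ŷ = 10.5 − 7·0 = 10.5; r = 10.8 − 10.5 = 0.3
x=1: ŷ = 10.5 − 7·1 = 3.5; r = 1.4 − 3.5 = -2.1
x=2: ŷ = 10.5 − 7·2 = -3.5; r = -2 − (-3.5) = 1.5
x=5: ŷ = 10.5 − 7·5 = -24.5; r = -23.7 − (-24.5) = 0.8
x=9: ŷ = 10.5 − 7·9 = -52.5; r = -52.8 − (-52.5) = -0.3
x=11: ŷ = 10.5 − 7·11 = -66.5; r = -66.7 − (-66.5) = -0.2
|r| > 1.2: x=1 (|r|=2.1), x=2 (|r|=1.5) → 2

2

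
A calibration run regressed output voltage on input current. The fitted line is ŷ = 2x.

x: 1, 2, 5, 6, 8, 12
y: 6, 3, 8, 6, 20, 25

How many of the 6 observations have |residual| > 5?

1

x=1: ŷ = 2·1 = 2; r = 6 − 2 = 4
x=2: ŷ = 2·2 = 4; r = 3 − 4 = -1
x=5: ŷ = 2·5 = 10; r = 8 − 10 = -2
x=6: ŷ = 2·6 = 12; r = 6 − 12 = -6
x=8: ŷ = 2·8 = 16; r = 20 − 16 = 4
x=12: ŷ = 2·12 = 24; r = 25 − 24 = 1
|r| > 5: x=6 (|r|=6) → 1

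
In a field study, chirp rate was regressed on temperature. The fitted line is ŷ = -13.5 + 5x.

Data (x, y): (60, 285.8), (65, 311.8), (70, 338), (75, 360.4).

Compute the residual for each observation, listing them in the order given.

-0.7, 0.3, 1.5, -1.1

x=60: ŷ = -13.5 + 5·60 = 286.5; r = 285.8 − 286.5 = -0.7
x=65: ŷ = -13.5 + 5·65 = 311.5; r = 311.8 − 311.5 = 0.3
x=70: ŷ = -13.5 + 5·70 = 336.5; r = 338 − 336.5 = 1.5
x=75: ŷ = -13.5 + 5·75 = 361.5; r = 360.4 − 361.5 = -1.1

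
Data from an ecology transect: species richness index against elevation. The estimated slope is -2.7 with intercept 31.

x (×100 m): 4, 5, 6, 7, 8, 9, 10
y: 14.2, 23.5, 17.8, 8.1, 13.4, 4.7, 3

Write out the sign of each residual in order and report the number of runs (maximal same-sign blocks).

x=4: ŷ = 31 − 2.7·4 = 20.2; r = 14.2 − 20.2 = -6
x=5: ŷ = 31 − 2.7·5 = 17.5; r = 23.5 − 17.5 = 6
x=6: ŷ = 31 − 2.7·6 = 14.8; r = 17.8 − 14.8 = 3
x=7: ŷ = 31 − 2.7·7 = 12.1; r = 8.1 − 12.1 = -4
x=8: ŷ = 31 − 2.7·8 = 9.4; r = 13.4 − 9.4 = 4
x=9: ŷ = 31 − 2.7·9 = 6.7; r = 4.7 − 6.7 = -2
x=10: ŷ = 31 − 2.7·10 = 4; r = 3 − 4 = -1
Signs: − + + − + − −
Runs: −×1, +×2, −×1, +×1, −×2 → 5

5 runs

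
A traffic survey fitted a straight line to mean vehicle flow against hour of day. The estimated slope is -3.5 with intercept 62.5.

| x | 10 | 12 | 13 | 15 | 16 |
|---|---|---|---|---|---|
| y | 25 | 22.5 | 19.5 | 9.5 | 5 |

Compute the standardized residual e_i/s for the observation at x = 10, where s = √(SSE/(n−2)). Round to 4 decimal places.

-0.9934

x=10: ŷ = 62.5 − 3.5·10 = 27.5; e = 25 − 27.5 = -2.5
x=12: ŷ = 62.5 − 3.5·12 = 20.5; e = 22.5 − 20.5 = 2
x=13: ŷ = 62.5 − 3.5·13 = 17; e = 19.5 − 17 = 2.5
x=15: ŷ = 62.5 − 3.5·15 = 10; e = 9.5 − 10 = -0.5
x=16: ŷ = 62.5 − 3.5·16 = 6.5; e = 5 − 6.5 = -1.5
SSE = 6.25 + 4 + 6.25 + 0.25 + 2.25 = 19
s = √(19/3) = 2.51661
e/s = -2.5 / 2.51661 = -0.9934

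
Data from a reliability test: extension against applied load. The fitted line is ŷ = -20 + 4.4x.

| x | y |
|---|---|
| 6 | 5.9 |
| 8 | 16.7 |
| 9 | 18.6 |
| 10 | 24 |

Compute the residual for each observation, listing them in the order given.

-0.5, 1.5, -1, 0

x=6: ŷ = -20 + 4.4·6 = 6.4; r = 5.9 − 6.4 = -0.5
x=8: ŷ = -20 + 4.4·8 = 15.2; r = 16.7 − 15.2 = 1.5
x=9: ŷ = -20 + 4.4·9 = 19.6; r = 18.6 − 19.6 = -1
x=10: ŷ = -20 + 4.4·10 = 24; r = 24 − 24 = 0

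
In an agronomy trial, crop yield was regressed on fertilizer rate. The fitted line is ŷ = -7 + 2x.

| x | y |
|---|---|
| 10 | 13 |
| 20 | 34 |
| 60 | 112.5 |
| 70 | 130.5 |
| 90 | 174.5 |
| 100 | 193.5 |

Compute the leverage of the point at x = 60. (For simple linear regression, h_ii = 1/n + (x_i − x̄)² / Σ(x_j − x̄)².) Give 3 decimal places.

h = 0.167

x̄ = (10 + 20 + 60 + 70 + 90 + 100)/6 = 58.3333
Σ(x − x̄)² = 2336.11 + 1469.44 + 2.77778 + 136.111 + 1002.78 + 1736.11 = 6683.33
h = 1/6 + (1.66667)²/6683.33 = 0.166667 + 0.000415628 = 0.167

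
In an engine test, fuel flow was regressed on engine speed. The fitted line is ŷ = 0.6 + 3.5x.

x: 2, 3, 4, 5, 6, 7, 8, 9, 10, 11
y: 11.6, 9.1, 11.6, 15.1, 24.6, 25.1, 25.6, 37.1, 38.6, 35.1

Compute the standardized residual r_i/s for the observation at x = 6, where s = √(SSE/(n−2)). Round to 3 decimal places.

0.824

x=2: ŷ = 0.6 + 3.5·2 = 7.6; r = 11.6 − 7.6 = 4
x=3: ŷ = 0.6 + 3.5·3 = 11.1; r = 9.1 − 11.1 = -2
x=4: ŷ = 0.6 + 3.5·4 = 14.6; r = 11.6 − 14.6 = -3
x=5: ŷ = 0.6 + 3.5·5 = 18.1; r = 15.1 − 18.1 = -3
x=6: ŷ = 0.6 + 3.5·6 = 21.6; r = 24.6 − 21.6 = 3
x=7: ŷ = 0.6 + 3.5·7 = 25.1; r = 25.1 − 25.1 = 0
x=8: ŷ = 0.6 + 3.5·8 = 28.6; r = 25.6 − 28.6 = -3
x=9: ŷ = 0.6 + 3.5·9 = 32.1; r = 37.1 − 32.1 = 5
x=10: ŷ = 0.6 + 3.5·10 = 35.6; r = 38.6 − 35.6 = 3
x=11: ŷ = 0.6 + 3.5·11 = 39.1; r = 35.1 − 39.1 = -4
SSE = 16 + 4 + 9 + 9 + 9 + 0 + 9 + 25 + 9 + 16 = 106
s = √(106/8) = 3.64005
r/s = 3 / 3.64005 = 0.824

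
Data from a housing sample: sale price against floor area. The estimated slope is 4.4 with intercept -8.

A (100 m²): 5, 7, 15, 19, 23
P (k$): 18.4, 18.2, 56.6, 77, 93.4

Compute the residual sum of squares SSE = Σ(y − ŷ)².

SSE = 44.48

A=5: ŷ = -8 + 4.4·5 = 14; e = 18.4 − 14 = 4.4
A=7: ŷ = -8 + 4.4·7 = 22.8; e = 18.2 − 22.8 = -4.6
A=15: ŷ = -8 + 4.4·15 = 58; e = 56.6 − 58 = -1.4
A=19: ŷ = -8 + 4.4·19 = 75.6; e = 77 − 75.6 = 1.4
A=23: ŷ = -8 + 4.4·23 = 93.2; e = 93.4 − 93.2 = 0.2
SSE = 19.36 + 21.16 + 1.96 + 1.96 + 0.04 = 44.48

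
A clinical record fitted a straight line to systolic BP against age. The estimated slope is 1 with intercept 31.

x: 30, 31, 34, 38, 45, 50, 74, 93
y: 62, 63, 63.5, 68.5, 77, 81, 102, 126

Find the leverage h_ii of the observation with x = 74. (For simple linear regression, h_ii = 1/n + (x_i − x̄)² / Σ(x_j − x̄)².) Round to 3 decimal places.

x̄ = (30 + 31 + 34 + 38 + 45 + 50 + 74 + 93)/8 = 49.375
Σ(x − x̄)² = 375.391 + 337.641 + 236.391 + 129.391 + 19.1406 + 0.390625 + 606.391 + 1903.14 = 3607.88
h = 1/8 + (24.625)²/3607.88 = 0.125 + 0.168074 = 0.293

h = 0.293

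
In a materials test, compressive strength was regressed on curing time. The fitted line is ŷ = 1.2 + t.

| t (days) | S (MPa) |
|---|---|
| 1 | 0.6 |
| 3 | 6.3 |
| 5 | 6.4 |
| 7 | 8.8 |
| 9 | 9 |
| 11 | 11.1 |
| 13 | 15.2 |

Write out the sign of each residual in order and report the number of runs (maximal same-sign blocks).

t=1: ŷ = 1.2 + 1 = 2.2; r = 0.6 − 2.2 = -1.6
t=3: ŷ = 1.2 + 3 = 4.2; r = 6.3 − 4.2 = 2.1
t=5: ŷ = 1.2 + 5 = 6.2; r = 6.4 − 6.2 = 0.2
t=7: ŷ = 1.2 + 7 = 8.2; r = 8.8 − 8.2 = 0.6
t=9: ŷ = 1.2 + 9 = 10.2; r = 9 − 10.2 = -1.2
t=11: ŷ = 1.2 + 11 = 12.2; r = 11.1 − 12.2 = -1.1
t=13: ŷ = 1.2 + 13 = 14.2; r = 15.2 − 14.2 = 1
Signs: − + + + − − +
Runs: −×1, +×3, −×2, +×1 → 4

4 runs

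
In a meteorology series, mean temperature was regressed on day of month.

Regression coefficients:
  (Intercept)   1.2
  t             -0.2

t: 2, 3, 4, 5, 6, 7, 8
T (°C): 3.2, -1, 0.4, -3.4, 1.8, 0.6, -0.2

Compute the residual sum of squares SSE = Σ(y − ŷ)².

SSE = 25.2

t=2: T̂ = 1.2 − 0.2·2 = 0.8; e = 3.2 − 0.8 = 2.4
t=3: T̂ = 1.2 − 0.2·3 = 0.6; e = -1 − 0.6 = -1.6
t=4: T̂ = 1.2 − 0.2·4 = 0.4; e = 0.4 − 0.4 = 0
t=5: T̂ = 1.2 − 0.2·5 = 0.2; e = -3.4 − 0.2 = -3.6
t=6: T̂ = 1.2 − 0.2·6 = 0; e = 1.8 − 0 = 1.8
t=7: T̂ = 1.2 − 0.2·7 = -0.2; e = 0.6 − (-0.2) = 0.8
t=8: T̂ = 1.2 − 0.2·8 = -0.4; e = -0.2 − (-0.4) = 0.2
SSE = 5.76 + 2.56 + 0 + 12.96 + 3.24 + 0.64 + 0.04 = 25.2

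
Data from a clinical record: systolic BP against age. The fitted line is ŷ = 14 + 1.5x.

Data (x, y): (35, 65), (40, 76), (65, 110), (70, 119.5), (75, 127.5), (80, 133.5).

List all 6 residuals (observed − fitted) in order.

x=35: ŷ = 14 + 1.5·35 = 66.5; r = 65 − 66.5 = -1.5
x=40: ŷ = 14 + 1.5·40 = 74; r = 76 − 74 = 2
x=65: ŷ = 14 + 1.5·65 = 111.5; r = 110 − 111.5 = -1.5
x=70: ŷ = 14 + 1.5·70 = 119; r = 119.5 − 119 = 0.5
x=75: ŷ = 14 + 1.5·75 = 126.5; r = 127.5 − 126.5 = 1
x=80: ŷ = 14 + 1.5·80 = 134; r = 133.5 − 134 = -0.5

-1.5, 2, -1.5, 0.5, 1, -0.5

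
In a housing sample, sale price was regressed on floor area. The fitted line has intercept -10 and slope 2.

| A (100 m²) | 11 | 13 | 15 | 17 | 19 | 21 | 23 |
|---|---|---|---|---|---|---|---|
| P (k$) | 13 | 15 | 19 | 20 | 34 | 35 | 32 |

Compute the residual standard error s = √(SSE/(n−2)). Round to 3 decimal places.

A=11: P̂ = -10 + 2·11 = 12; e = 13 − 12 = 1
A=13: P̂ = -10 + 2·13 = 16; e = 15 − 16 = -1
A=15: P̂ = -10 + 2·15 = 20; e = 19 − 20 = -1
A=17: P̂ = -10 + 2·17 = 24; e = 20 − 24 = -4
A=19: P̂ = -10 + 2·19 = 28; e = 34 − 28 = 6
A=21: P̂ = -10 + 2·21 = 32; e = 35 − 32 = 3
A=23: P̂ = -10 + 2·23 = 36; e = 32 − 36 = -4
SSE = 1 + 1 + 1 + 16 + 36 + 9 + 16 = 80
s = √(80/5) = √16 ≈ 4.000

s = 4.000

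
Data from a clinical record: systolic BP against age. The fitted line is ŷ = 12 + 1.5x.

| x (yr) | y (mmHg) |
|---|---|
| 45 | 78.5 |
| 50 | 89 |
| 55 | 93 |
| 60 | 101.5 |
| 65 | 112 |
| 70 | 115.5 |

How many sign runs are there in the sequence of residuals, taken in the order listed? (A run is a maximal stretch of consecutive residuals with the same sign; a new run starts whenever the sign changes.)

5 runs

x=45: ŷ = 12 + 1.5·45 = 79.5; e = 78.5 − 79.5 = -1
x=50: ŷ = 12 + 1.5·50 = 87; e = 89 − 87 = 2
x=55: ŷ = 12 + 1.5·55 = 94.5; e = 93 − 94.5 = -1.5
x=60: ŷ = 12 + 1.5·60 = 102; e = 101.5 − 102 = -0.5
x=65: ŷ = 12 + 1.5·65 = 109.5; e = 112 − 109.5 = 2.5
x=70: ŷ = 12 + 1.5·70 = 117; e = 115.5 − 117 = -1.5
Signs: − + − − + −
Runs: −×1, +×1, −×2, +×1, −×1 → 5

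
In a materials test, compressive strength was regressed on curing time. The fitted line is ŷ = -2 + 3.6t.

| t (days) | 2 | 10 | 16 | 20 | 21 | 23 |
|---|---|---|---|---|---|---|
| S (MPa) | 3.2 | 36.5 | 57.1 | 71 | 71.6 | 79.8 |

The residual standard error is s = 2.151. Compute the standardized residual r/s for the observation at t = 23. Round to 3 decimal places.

-0.465

ŷ = -2 + 3.6·23 = 80.8
r = 79.8 − 80.8 = -1
r/s = -1 / 2.151 = -0.465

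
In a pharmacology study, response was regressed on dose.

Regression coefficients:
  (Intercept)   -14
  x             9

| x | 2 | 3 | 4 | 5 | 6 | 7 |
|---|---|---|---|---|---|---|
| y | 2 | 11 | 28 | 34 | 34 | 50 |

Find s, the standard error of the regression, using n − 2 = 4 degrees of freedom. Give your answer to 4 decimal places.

x=2: ŷ = -14 + 9·2 = 4; e = 2 − 4 = -2
x=3: ŷ = -14 + 9·3 = 13; e = 11 − 13 = -2
x=4: ŷ = -14 + 9·4 = 22; e = 28 − 22 = 6
x=5: ŷ = -14 + 9·5 = 31; e = 34 − 31 = 3
x=6: ŷ = -14 + 9·6 = 40; e = 34 − 40 = -6
x=7: ŷ = -14 + 9·7 = 49; e = 50 − 49 = 1
SSE = 4 + 4 + 36 + 9 + 36 + 1 = 90
s = √(90/4) = √22.5 ≈ 4.7434

s = 4.7434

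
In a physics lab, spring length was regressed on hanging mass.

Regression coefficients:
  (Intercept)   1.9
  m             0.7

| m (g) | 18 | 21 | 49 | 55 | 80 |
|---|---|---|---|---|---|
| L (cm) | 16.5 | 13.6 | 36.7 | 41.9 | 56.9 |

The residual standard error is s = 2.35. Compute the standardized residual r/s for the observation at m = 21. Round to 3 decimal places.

-1.277

L̂ = 1.9 + 0.7·21 = 16.6
r = 13.6 − 16.6 = -3
r/s = -3 / 2.35 = -1.277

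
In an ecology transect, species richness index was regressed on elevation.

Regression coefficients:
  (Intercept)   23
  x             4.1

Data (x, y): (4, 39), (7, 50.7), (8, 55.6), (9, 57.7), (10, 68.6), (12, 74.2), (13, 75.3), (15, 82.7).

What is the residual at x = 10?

e = 4.6

ŷ = 23 + 4.1·10 = 64
e = 68.6 − 64 = 4.6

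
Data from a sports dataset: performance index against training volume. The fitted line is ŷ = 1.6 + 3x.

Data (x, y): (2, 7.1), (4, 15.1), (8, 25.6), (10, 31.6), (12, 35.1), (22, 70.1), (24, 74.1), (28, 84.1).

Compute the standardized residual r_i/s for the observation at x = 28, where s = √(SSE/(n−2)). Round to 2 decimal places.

x=2: ŷ = 1.6 + 3·2 = 7.6; r = 7.1 − 7.6 = -0.5
x=4: ŷ = 1.6 + 3·4 = 13.6; r = 15.1 − 13.6 = 1.5
x=8: ŷ = 1.6 + 3·8 = 25.6; r = 25.6 − 25.6 = 0
x=10: ŷ = 1.6 + 3·10 = 31.6; r = 31.6 − 31.6 = 0
x=12: ŷ = 1.6 + 3·12 = 37.6; r = 35.1 − 37.6 = -2.5
x=22: ŷ = 1.6 + 3·22 = 67.6; r = 70.1 − 67.6 = 2.5
x=24: ŷ = 1.6 + 3·24 = 73.6; r = 74.1 − 73.6 = 0.5
x=28: ŷ = 1.6 + 3·28 = 85.6; r = 84.1 − 85.6 = -1.5
SSE = 0.25 + 2.25 + 0 + 0 + 6.25 + 6.25 + 0.25 + 2.25 = 17.5
s = √(17.5/6) = 1.70783
r/s = -1.5 / 1.70783 = -0.88

-0.88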